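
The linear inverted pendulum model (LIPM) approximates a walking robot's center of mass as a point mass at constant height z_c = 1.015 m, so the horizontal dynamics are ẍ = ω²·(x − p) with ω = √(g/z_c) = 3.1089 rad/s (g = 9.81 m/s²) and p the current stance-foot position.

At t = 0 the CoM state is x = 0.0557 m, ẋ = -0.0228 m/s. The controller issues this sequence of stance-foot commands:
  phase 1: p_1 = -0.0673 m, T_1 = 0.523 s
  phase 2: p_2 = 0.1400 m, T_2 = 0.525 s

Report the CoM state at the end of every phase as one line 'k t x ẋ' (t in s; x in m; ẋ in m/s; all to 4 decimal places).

1 0.5230 0.2395 0.8741
2 1.0480 1.0958 3.0818

phase 1: p=-0.0673, T=0.523, ωT=1.625955, cosh=2.639997, sinh=2.443273; start (x,ẋ)=(0.055700, -0.022800) → end (x,ẋ)=(0.239501, 0.874103)
phase 2: p=0.1400, T=0.525, ωT=1.632173, cosh=2.655240, sinh=2.459735; start (x,ẋ)=(0.239501, 0.874103) → end (x,ẋ)=(1.095782, 3.081845)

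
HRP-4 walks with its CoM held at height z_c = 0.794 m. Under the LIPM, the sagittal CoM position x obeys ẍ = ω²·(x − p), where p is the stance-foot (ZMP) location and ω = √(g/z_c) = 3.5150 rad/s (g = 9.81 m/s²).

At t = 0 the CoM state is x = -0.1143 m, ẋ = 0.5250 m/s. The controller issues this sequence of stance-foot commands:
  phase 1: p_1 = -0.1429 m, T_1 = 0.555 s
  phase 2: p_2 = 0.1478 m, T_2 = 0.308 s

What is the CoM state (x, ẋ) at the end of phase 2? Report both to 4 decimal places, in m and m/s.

x = 1.5145, ẋ = 5.1706

phase 1: p=-0.1429, T=0.555, ωT=1.950825, cosh=3.588323, sinh=3.446166; start (x,ẋ)=(-0.114300, 0.525000) → end (x,ẋ)=(0.474445, 2.230309)
phase 2: p=0.1478, T=0.308, ωT=1.082620, cosh=1.645556, sinh=1.306849; start (x,ẋ)=(0.474445, 2.230309) → end (x,ẋ)=(1.514524, 5.170566)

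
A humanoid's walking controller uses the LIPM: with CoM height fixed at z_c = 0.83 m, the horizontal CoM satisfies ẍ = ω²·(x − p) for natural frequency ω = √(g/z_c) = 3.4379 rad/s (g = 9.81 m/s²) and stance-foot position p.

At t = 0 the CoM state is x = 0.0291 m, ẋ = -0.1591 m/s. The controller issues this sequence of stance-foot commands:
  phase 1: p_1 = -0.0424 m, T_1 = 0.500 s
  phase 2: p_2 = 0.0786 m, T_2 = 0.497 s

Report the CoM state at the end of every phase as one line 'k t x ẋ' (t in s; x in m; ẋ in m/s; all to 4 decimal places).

phase 1: p=-0.0424, T=0.500, ωT=1.718950, cosh=2.878961, sinh=2.699707; start (x,ẋ)=(0.029100, -0.159100) → end (x,ẋ)=(0.038508, 0.205572)
phase 2: p=0.0786, T=0.497, ωT=1.708636, cosh=2.851270, sinh=2.670157; start (x,ẋ)=(0.038508, 0.205572) → end (x,ẋ)=(0.123951, 0.218107)

1 0.5000 0.0385 0.2056
2 0.9970 0.1240 0.2181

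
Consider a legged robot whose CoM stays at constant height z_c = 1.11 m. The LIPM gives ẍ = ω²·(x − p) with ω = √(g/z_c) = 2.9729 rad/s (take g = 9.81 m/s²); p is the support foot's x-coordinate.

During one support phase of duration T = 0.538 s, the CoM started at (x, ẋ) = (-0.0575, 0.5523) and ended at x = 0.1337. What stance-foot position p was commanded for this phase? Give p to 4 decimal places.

ωT = 2.9729·0.538 = 1.599420; cosh(ωT) = 2.576088, sinh(ωT) = 2.374074
x(T) = p + (x₀−p)·cosh(ωT) + (ẋ₀/ω)·sinh(ωT) ⇒ p·(1 − cosh) = x(T) − x₀·cosh − (ẋ₀/ω)·sinh
numerator   = 0.1337 − (-0.0575)·2.576088 − (0.5523/2.9729)·2.374074 = -0.159226
denominator = 1 − 2.576088 = -1.576088
p = -0.159226 / -1.576088 = 0.1010

p = 0.1010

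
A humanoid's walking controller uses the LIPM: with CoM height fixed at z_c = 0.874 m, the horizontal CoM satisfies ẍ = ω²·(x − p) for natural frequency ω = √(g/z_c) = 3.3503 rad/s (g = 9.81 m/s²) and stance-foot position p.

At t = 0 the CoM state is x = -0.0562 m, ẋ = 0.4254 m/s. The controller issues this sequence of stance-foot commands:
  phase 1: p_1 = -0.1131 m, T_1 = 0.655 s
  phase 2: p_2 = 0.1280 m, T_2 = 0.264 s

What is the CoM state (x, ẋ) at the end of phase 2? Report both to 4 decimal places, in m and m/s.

x = 1.7829, ẋ = 5.8888

phase 1: p=-0.1131, T=0.655, ωT=2.194447, cosh=4.543226, sinh=4.431806; start (x,ẋ)=(-0.056200, 0.425400) → end (x,ẋ)=(0.708132, 2.777533)
phase 2: p=0.1280, T=0.264, ωT=0.884479, cosh=1.417326, sinh=1.004397; start (x,ẋ)=(0.708132, 2.777533) → end (x,ẋ)=(1.782922, 5.888833)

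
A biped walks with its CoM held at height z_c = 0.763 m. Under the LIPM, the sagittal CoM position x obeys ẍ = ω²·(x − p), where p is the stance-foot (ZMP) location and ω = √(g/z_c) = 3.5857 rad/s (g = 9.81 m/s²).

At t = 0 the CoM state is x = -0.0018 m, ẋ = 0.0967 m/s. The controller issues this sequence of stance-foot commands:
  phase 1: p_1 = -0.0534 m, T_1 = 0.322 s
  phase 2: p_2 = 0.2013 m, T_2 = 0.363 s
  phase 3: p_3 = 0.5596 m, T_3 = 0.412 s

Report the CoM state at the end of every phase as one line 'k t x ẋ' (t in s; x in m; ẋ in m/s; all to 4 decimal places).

phase 1: p=-0.0534, T=0.322, ωT=1.154595, cosh=1.743962, sinh=1.428777; start (x,ẋ)=(-0.001800, 0.096700) → end (x,ẋ)=(0.075120, 0.432997)
phase 2: p=0.2013, T=0.363, ωT=1.301609, cosh=1.973650, sinh=1.701556; start (x,ẋ)=(0.075120, 0.432997) → end (x,ẋ)=(0.157739, 0.084726)
phase 3: p=0.5596, T=0.412, ωT=1.477308, cosh=2.304694, sinh=2.076443; start (x,ẋ)=(0.157739, 0.084726) → end (x,ẋ)=(-0.317503, -2.796791)

1 0.3220 0.0751 0.4330
2 0.6850 0.1577 0.0847
3 1.0970 -0.3175 -2.7968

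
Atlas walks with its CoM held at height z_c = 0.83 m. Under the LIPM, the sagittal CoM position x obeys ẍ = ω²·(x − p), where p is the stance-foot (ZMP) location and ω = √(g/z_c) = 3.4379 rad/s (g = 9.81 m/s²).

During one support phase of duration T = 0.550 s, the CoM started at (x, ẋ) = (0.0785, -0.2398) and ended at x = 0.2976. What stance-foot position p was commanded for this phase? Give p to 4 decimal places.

p = -0.1078

ωT = 3.4379·0.550 = 1.890845; cosh(ωT) = 3.387954, sinh(ωT) = 3.237010
x(T) = p + (x₀−p)·cosh(ωT) + (ẋ₀/ω)·sinh(ωT) ⇒ p·(1 − cosh) = x(T) − x₀·cosh − (ẋ₀/ω)·sinh
numerator   = 0.2976 − (0.0785)·3.387954 − (-0.2398/3.4379)·3.237010 = 0.257433
denominator = 1 − 3.387954 = -2.387954
p = 0.257433 / -2.387954 = -0.1078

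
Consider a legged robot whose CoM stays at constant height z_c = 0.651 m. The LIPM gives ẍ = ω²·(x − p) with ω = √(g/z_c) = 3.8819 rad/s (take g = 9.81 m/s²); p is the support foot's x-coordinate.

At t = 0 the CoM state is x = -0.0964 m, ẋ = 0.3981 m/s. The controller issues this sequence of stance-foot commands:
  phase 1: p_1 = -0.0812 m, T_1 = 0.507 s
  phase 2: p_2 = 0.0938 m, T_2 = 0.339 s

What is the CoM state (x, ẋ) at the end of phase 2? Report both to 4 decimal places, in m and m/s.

x = 0.9074, ẋ = 3.3576

phase 1: p=-0.0812, T=0.507, ωT=1.968123, cosh=3.648475, sinh=3.508757; start (x,ẋ)=(-0.096400, 0.398100) → end (x,ẋ)=(0.223176, 1.245424)
phase 2: p=0.0938, T=0.339, ωT=1.315964, cosh=1.998280, sinh=1.730064; start (x,ẋ)=(0.223176, 1.245424) → end (x,ẋ)=(0.907384, 3.357589)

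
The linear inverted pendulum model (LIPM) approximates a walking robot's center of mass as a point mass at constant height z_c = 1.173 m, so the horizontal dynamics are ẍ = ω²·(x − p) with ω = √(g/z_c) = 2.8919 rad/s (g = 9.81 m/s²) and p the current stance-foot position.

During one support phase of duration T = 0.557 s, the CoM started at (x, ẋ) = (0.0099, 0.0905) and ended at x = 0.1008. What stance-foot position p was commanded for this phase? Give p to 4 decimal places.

ωT = 2.8919·0.557 = 1.610788; cosh(ωT) = 2.603243, sinh(ωT) = 2.403513
x(T) = p + (x₀−p)·cosh(ωT) + (ẋ₀/ω)·sinh(ωT) ⇒ p·(1 − cosh) = x(T) − x₀·cosh − (ẋ₀/ω)·sinh
numerator   = 0.1008 − (0.0099)·2.603243 − (0.0905/2.8919)·2.403513 = -0.000188
denominator = 1 − 2.603243 = -1.603243
p = -0.000188 / -1.603243 = 0.0001

p = 0.0001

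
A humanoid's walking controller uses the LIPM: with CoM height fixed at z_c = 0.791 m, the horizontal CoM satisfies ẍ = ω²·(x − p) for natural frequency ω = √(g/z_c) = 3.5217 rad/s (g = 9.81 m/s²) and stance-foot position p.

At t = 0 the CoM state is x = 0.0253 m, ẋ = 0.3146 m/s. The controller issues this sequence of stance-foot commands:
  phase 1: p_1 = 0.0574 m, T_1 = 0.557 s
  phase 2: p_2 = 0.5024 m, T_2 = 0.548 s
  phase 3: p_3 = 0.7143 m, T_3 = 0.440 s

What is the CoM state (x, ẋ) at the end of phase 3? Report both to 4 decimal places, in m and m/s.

x = -0.4314, ẋ = -3.8263

phase 1: p=0.0574, T=0.557, ωT=1.961587, cosh=3.625619, sinh=3.484983; start (x,ẋ)=(0.025300, 0.314600) → end (x,ẋ)=(0.252338, 0.746654)
phase 2: p=0.5024, T=0.548, ωT=1.929892, cosh=3.516964, sinh=3.371800; start (x,ẋ)=(0.252338, 0.746654) → end (x,ẋ)=(0.337813, -0.343401)
phase 3: p=0.7143, T=0.440, ωT=1.549548, cosh=2.460843, sinh=2.248499; start (x,ẋ)=(0.337813, -0.343401) → end (x,ẋ)=(-0.431427, -3.826283)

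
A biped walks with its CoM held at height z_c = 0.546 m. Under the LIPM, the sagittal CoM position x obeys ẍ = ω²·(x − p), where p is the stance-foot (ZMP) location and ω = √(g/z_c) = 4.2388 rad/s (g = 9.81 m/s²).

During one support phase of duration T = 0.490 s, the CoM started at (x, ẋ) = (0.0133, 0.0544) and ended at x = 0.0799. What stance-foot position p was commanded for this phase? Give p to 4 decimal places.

p = 0.0080

ωT = 4.2388·0.490 = 2.077012; cosh(ωT) = 4.052946, sinh(ωT) = 3.927642
x(T) = p + (x₀−p)·cosh(ωT) + (ẋ₀/ω)·sinh(ωT) ⇒ p·(1 − cosh) = x(T) − x₀·cosh − (ẋ₀/ω)·sinh
numerator   = 0.0799 − (0.0133)·4.052946 − (0.0544/4.2388)·3.927642 = -0.024411
denominator = 1 − 4.052946 = -3.052946
p = -0.024411 / -3.052946 = 0.0080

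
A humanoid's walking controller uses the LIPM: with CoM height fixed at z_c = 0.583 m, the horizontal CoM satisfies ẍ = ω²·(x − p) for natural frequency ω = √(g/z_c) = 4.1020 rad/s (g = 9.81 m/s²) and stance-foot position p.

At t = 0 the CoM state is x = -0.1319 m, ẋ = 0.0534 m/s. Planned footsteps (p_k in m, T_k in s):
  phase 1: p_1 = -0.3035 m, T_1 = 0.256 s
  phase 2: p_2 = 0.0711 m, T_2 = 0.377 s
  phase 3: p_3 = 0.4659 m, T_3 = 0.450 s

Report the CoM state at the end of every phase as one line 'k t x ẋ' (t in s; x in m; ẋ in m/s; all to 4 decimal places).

phase 1: p=-0.3035, T=0.256, ωT=1.050112, cosh=1.603935, sinh=1.254036; start (x,ẋ)=(-0.131900, 0.053400) → end (x,ẋ)=(-0.011940, 0.968370)
phase 2: p=0.0711, T=0.377, ωT=1.546454, cosh=2.453897, sinh=2.240895; start (x,ẋ)=(-0.011940, 0.968370) → end (x,ẋ)=(0.396343, 1.612968)
phase 3: p=0.4659, T=0.450, ωT=1.845900, cosh=3.245840, sinh=3.087957; start (x,ẋ)=(0.396343, 1.612968) → end (x,ẋ)=(1.454362, 4.354377)

1 0.2560 -0.0119 0.9684
2 0.6330 0.3963 1.6130
3 1.0830 1.4544 4.3544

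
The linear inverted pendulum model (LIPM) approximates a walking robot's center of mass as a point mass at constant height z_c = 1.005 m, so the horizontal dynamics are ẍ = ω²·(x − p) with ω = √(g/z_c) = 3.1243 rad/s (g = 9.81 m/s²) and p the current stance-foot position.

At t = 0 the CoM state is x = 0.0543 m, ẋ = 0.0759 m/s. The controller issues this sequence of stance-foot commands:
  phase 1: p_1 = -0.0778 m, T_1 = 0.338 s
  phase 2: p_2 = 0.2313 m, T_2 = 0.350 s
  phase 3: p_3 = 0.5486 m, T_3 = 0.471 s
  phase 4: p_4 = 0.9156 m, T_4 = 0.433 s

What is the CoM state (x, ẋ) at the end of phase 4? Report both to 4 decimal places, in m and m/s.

x = 1.0064, ẋ = 0.6557

phase 1: p=-0.0778, T=0.338, ωT=1.056013, cosh=1.611363, sinh=1.263524; start (x,ẋ)=(0.054300, 0.075900) → end (x,ẋ)=(0.165756, 0.643784)
phase 2: p=0.2313, T=0.350, ωT=1.093505, cosh=1.659879, sinh=1.324839; start (x,ẋ)=(0.165756, 0.643784) → end (x,ẋ)=(0.395498, 0.797306)
phase 3: p=0.5486, T=0.471, ωT=1.471545, cosh=2.292766, sinh=2.063195; start (x,ẋ)=(0.395498, 0.797306) → end (x,ẋ)=(0.724090, 0.841134)
phase 4: p=0.9156, T=0.433, ωT=1.352822, cosh=2.063418, sinh=1.804908; start (x,ẋ)=(0.724090, 0.841134) → end (x,ẋ)=(1.006358, 0.655672)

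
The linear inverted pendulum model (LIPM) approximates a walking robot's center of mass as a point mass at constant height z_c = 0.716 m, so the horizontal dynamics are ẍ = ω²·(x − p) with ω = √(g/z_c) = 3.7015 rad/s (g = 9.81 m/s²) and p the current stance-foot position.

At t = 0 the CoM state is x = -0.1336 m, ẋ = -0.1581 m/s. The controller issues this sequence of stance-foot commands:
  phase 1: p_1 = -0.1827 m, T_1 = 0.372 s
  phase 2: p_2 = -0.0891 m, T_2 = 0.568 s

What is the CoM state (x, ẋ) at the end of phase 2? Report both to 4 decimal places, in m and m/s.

phase 1: p=-0.1827, T=0.372, ωT=1.376958, cosh=2.107587, sinh=1.855242; start (x,ẋ)=(-0.133600, -0.158100) → end (x,ẋ)=(-0.158459, 0.003969)
phase 2: p=-0.0891, T=0.568, ωT=2.102452, cosh=4.154187, sinh=4.032031; start (x,ẋ)=(-0.158459, 0.003969) → end (x,ẋ)=(-0.372908, -1.018670)

x = -0.3729, ẋ = -1.0187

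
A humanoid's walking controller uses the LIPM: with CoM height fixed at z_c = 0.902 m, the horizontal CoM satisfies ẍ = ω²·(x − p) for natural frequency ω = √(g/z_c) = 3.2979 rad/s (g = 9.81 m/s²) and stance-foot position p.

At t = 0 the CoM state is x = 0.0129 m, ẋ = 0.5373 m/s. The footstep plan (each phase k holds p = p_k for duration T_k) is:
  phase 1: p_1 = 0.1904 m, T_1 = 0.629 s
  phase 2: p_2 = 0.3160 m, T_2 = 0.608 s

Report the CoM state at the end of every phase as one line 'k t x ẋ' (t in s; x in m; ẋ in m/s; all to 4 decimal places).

1 0.6290 0.1110 -0.1208
2 1.2370 -0.5927 -2.9219

phase 1: p=0.1904, T=0.629, ωT=2.074379, cosh=4.042619, sinh=3.916984; start (x,ẋ)=(0.012900, 0.537300) → end (x,ẋ)=(0.110998, -0.120814)
phase 2: p=0.3160, T=0.608, ωT=2.005123, cosh=3.780826, sinh=3.646183; start (x,ẋ)=(0.110998, -0.120814) → end (x,ẋ)=(-0.592652, -2.921881)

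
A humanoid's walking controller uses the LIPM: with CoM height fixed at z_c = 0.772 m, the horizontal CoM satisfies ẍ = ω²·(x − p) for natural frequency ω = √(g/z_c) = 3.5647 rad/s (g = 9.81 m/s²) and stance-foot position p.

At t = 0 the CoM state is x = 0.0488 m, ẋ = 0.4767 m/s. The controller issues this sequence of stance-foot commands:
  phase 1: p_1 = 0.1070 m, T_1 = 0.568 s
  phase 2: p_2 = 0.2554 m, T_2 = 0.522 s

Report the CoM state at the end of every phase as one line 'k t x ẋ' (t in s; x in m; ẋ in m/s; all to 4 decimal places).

1 0.5680 0.3804 1.0648
2 1.0900 1.6037 4.9026

phase 1: p=0.1070, T=0.568, ωT=2.024750, cosh=3.853121, sinh=3.721094; start (x,ẋ)=(0.048800, 0.476700) → end (x,ẋ)=(0.380363, 1.064784)
phase 2: p=0.2554, T=0.522, ωT=1.860773, cosh=3.292130, sinh=3.136577; start (x,ẋ)=(0.380363, 1.064784) → end (x,ẋ)=(1.603696, 4.902608)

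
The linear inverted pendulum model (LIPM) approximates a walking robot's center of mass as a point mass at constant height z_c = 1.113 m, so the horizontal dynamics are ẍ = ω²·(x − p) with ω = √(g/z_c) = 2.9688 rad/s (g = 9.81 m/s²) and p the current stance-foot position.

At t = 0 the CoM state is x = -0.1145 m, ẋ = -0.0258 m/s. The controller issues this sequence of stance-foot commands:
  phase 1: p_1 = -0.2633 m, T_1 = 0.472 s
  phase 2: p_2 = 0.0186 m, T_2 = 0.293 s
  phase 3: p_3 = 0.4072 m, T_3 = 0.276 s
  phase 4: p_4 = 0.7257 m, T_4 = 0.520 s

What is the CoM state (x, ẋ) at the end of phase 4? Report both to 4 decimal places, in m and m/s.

phase 1: p=-0.2633, T=0.472, ωT=1.401274, cosh=2.153326, sinh=1.907042; start (x,ẋ)=(-0.114500, -0.025800) → end (x,ẋ)=(0.040542, 0.786894)
phase 2: p=0.0186, T=0.293, ωT=0.869858, cosh=1.402792, sinh=0.983781; start (x,ẋ)=(0.040542, 0.786894) → end (x,ẋ)=(0.310136, 1.167934)
phase 3: p=0.4072, T=0.276, ωT=0.819389, cosh=1.354907, sinh=0.914206; start (x,ẋ)=(0.310136, 1.167934) → end (x,ẋ)=(0.635338, 1.319000)
phase 4: p=0.7257, T=0.520, ωT=1.543776, cosh=2.447905, sinh=2.234332; start (x,ẋ)=(0.635338, 1.319000) → end (x,ẋ)=(1.497187, 2.629388)

x = 1.4972, ẋ = 2.6294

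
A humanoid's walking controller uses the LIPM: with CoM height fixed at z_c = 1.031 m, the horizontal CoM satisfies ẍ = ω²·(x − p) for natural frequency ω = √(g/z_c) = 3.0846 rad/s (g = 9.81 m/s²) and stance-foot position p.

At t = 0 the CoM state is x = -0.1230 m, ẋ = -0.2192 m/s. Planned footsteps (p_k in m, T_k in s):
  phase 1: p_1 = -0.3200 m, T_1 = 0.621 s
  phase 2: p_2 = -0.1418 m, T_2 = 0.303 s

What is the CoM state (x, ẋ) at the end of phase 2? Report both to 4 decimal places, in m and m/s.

phase 1: p=-0.3200, T=0.621, ωT=1.915537, cosh=3.468922, sinh=3.321659; start (x,ẋ)=(-0.123000, -0.219200) → end (x,ẋ)=(0.127332, 1.258072)
phase 2: p=-0.1418, T=0.303, ωT=0.934634, cosh=1.469505, sinh=1.076776; start (x,ẋ)=(0.127332, 1.258072) → end (x,ẋ)=(0.692860, 2.742644)

x = 0.6929, ẋ = 2.7426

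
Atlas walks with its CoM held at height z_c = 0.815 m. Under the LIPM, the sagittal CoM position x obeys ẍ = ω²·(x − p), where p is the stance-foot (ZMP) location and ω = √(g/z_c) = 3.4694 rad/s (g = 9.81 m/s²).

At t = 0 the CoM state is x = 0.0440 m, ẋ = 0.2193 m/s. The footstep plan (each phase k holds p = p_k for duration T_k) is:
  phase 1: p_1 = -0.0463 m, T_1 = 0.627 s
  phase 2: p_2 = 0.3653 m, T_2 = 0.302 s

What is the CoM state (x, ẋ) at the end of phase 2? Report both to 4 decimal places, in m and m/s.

phase 1: p=-0.0463, T=0.627, ωT=2.175314, cosh=4.459260, sinh=4.345688; start (x,ẋ)=(0.044000, 0.219300) → end (x,ẋ)=(0.631061, 2.339362)
phase 2: p=0.3653, T=0.302, ωT=1.047759, cosh=1.600988, sinh=1.250265; start (x,ẋ)=(0.631061, 2.339362) → end (x,ẋ)=(1.633815, 4.898076)

x = 1.6338, ẋ = 4.8981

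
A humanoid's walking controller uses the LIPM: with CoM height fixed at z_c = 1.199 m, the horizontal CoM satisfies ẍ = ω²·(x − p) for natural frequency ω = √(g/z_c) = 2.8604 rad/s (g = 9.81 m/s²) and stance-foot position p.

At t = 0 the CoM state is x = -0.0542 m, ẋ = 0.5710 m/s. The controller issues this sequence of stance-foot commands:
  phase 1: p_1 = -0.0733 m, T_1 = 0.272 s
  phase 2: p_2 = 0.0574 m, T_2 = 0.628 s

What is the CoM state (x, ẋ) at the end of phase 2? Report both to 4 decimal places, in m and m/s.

phase 1: p=-0.0733, T=0.272, ωT=0.778029, cosh=1.318243, sinh=0.858933; start (x,ẋ)=(-0.054200, 0.571000) → end (x,ẋ)=(0.123341, 0.799644)
phase 2: p=0.0574, T=0.628, ωT=1.796331, cosh=3.096700, sinh=2.930793; start (x,ẋ)=(0.123341, 0.799644) → end (x,ẋ)=(1.080921, 3.029053)

x = 1.0809, ẋ = 3.0291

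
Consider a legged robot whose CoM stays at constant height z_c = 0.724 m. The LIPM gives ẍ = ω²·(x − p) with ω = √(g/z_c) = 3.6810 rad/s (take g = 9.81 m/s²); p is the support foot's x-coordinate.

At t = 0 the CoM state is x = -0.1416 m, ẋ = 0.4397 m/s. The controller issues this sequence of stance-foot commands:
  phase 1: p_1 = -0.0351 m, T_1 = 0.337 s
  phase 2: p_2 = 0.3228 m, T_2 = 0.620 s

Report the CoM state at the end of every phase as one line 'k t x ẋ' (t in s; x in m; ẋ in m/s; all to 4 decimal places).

1 0.3370 -0.0454 0.2027
2 0.9570 -1.2329 -5.5674

phase 1: p=-0.0351, T=0.337, ωT=1.240497, cosh=1.873286, sinh=1.584045; start (x,ẋ)=(-0.141600, 0.439700) → end (x,ẋ)=(-0.045389, 0.202696)
phase 2: p=0.3228, T=0.620, ωT=2.282220, cosh=4.950233, sinh=4.848176; start (x,ẋ)=(-0.045389, 0.202696) → end (x,ẋ)=(-1.232853, -5.567354)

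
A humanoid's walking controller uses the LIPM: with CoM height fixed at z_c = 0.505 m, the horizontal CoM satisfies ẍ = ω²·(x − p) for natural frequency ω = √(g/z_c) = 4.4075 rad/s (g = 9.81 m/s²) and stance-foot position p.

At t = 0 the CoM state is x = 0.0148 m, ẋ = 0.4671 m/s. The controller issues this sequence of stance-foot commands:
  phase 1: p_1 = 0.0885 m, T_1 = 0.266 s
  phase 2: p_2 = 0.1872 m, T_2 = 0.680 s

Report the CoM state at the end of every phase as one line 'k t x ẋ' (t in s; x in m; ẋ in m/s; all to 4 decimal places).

phase 1: p=0.0885, T=0.266, ωT=1.172395, cosh=1.769672, sinh=1.460047; start (x,ẋ)=(0.014800, 0.467100) → end (x,ẋ)=(0.112809, 0.352342)
phase 2: p=0.1872, T=0.680, ωT=2.997100, cosh=10.038652, sinh=9.988721; start (x,ẋ)=(0.112809, 0.352342) → end (x,ẋ)=(0.238926, 0.261946)

1 0.2660 0.1128 0.3523
2 0.9460 0.2389 0.2619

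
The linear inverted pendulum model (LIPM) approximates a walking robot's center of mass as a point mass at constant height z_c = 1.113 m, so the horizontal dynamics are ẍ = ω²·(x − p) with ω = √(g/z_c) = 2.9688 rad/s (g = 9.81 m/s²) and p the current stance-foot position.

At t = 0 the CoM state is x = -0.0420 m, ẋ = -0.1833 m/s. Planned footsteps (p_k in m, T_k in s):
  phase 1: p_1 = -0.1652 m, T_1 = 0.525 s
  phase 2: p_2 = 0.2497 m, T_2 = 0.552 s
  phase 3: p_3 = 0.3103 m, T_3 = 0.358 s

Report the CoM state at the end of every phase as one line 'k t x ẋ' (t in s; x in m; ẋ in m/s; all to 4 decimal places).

1 0.5250 0.0003 0.3758
2 1.0770 -0.1030 -0.8304
3 1.4350 -0.7158 -2.9094

phase 1: p=-0.1652, T=0.525, ωT=1.558620, cosh=2.481342, sinh=2.270916; start (x,ẋ)=(-0.042000, -0.183300) → end (x,ẋ)=(0.000290, 0.375772)
phase 2: p=0.2497, T=0.552, ωT=1.638778, cosh=2.671544, sinh=2.477327; start (x,ẋ)=(0.000290, 0.375772) → end (x,ẋ)=(-0.103045, -0.830441)
phase 3: p=0.3103, T=0.358, ωT=1.062830, cosh=1.620014, sinh=1.274538; start (x,ẋ)=(-0.103045, -0.830441) → end (x,ẋ)=(-0.715843, -2.909362)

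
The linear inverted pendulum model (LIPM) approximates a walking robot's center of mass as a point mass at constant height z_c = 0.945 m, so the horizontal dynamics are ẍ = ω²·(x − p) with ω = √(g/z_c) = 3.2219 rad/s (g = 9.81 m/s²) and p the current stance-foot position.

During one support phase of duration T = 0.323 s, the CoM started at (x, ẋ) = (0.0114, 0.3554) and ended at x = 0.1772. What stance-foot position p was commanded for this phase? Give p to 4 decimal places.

p = -0.0378

ωT = 3.2219·0.323 = 1.040674; cosh(ωT) = 1.592170, sinh(ωT) = 1.238954
x(T) = p + (x₀−p)·cosh(ωT) + (ẋ₀/ω)·sinh(ωT) ⇒ p·(1 − cosh) = x(T) − x₀·cosh − (ẋ₀/ω)·sinh
numerator   = 0.1772 − (0.0114)·1.592170 − (0.3554/3.2219)·1.238954 = 0.022383
denominator = 1 − 1.592170 = -0.592170
p = 0.022383 / -0.592170 = -0.0378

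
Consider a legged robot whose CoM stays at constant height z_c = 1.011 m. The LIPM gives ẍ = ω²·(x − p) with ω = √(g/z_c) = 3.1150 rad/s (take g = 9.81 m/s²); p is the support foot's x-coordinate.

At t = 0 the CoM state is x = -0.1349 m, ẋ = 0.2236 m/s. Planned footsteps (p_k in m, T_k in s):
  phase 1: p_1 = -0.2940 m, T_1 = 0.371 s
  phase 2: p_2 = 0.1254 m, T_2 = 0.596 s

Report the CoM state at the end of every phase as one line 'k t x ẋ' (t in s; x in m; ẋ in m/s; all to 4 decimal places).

1 0.3710 0.0864 1.0993
2 0.9670 1.0995 3.2252

phase 1: p=-0.2940, T=0.371, ωT=1.155665, cosh=1.745491, sinh=1.430643; start (x,ẋ)=(-0.134900, 0.223600) → end (x,ẋ)=(0.086402, 1.099314)
phase 2: p=0.1254, T=0.596, ωT=1.856540, cosh=3.278881, sinh=3.122668; start (x,ẋ)=(0.086402, 1.099314) → end (x,ẋ)=(1.099549, 3.225178)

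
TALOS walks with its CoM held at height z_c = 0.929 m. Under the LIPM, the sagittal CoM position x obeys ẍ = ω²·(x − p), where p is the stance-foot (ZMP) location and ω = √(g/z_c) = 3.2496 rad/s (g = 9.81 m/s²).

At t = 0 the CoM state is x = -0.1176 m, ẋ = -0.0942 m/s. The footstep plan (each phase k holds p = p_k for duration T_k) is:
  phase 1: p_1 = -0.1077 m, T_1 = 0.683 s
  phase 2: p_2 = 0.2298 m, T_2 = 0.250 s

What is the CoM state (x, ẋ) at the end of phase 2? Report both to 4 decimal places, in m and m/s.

phase 1: p=-0.1077, T=0.683, ωT=2.219477, cosh=4.655590, sinh=4.546924; start (x,ẋ)=(-0.117600, -0.094200) → end (x,ẋ)=(-0.285597, -0.584836)
phase 2: p=0.2298, T=0.250, ωT=0.812400, cosh=1.348551, sinh=0.904759; start (x,ẋ)=(-0.285597, -0.584836) → end (x,ẋ)=(-0.628070, -2.304003)

x = -0.6281, ẋ = -2.3040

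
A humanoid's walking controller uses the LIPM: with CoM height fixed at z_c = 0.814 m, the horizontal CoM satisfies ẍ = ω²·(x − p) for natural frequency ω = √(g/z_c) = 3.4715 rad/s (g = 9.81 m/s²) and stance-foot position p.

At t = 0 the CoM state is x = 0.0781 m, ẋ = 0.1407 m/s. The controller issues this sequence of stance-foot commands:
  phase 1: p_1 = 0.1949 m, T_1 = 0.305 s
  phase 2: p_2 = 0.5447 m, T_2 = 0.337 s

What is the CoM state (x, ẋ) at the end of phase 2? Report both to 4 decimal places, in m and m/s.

phase 1: p=0.1949, T=0.305, ωT=1.058807, cosh=1.614900, sinh=1.268031; start (x,ẋ)=(0.078100, 0.140700) → end (x,ẋ)=(0.057673, -0.286934)
phase 2: p=0.5447, T=0.337, ωT=1.169895, cosh=1.766028, sinh=1.455628; start (x,ẋ)=(0.057673, -0.286934) → end (x,ẋ)=(-0.435717, -2.967784)

x = -0.4357, ẋ = -2.9678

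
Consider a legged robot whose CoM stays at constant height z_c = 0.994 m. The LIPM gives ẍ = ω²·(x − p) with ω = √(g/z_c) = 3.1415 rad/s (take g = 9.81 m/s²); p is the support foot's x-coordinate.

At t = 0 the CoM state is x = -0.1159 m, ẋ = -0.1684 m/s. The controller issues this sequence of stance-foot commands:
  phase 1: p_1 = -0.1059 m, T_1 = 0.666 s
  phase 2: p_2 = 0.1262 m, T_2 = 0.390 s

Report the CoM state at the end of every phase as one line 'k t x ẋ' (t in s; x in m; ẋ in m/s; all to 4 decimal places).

1 0.6660 -0.3609 -0.8180
2 1.0560 -1.1796 -3.8931

phase 1: p=-0.1059, T=0.666, ωT=2.092239, cosh=4.113224, sinh=3.989814; start (x,ẋ)=(-0.115900, -0.168400) → end (x,ẋ)=(-0.360906, -0.818007)
phase 2: p=0.1262, T=0.390, ωT=1.225185, cosh=1.849250, sinh=1.555546; start (x,ẋ)=(-0.360906, -0.818007) → end (x,ẋ)=(-1.179625, -3.893064)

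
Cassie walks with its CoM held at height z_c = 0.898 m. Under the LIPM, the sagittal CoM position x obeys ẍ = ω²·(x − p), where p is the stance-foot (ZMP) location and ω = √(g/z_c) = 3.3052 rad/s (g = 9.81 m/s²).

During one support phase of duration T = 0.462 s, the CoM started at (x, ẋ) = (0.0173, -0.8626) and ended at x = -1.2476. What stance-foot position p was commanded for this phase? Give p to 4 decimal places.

ωT = 3.3052·0.462 = 1.527002; cosh(ωT) = 2.410770, sinh(ωT) = 2.193584
x(T) = p + (x₀−p)·cosh(ωT) + (ẋ₀/ω)·sinh(ωT) ⇒ p·(1 − cosh) = x(T) − x₀·cosh − (ẋ₀/ω)·sinh
numerator   = -1.2476 − (0.0173)·2.410770 − (-0.8626/3.3052)·2.193584 = -0.716819
denominator = 1 − 2.410770 = -1.410770
p = -0.716819 / -1.410770 = 0.5081

p = 0.5081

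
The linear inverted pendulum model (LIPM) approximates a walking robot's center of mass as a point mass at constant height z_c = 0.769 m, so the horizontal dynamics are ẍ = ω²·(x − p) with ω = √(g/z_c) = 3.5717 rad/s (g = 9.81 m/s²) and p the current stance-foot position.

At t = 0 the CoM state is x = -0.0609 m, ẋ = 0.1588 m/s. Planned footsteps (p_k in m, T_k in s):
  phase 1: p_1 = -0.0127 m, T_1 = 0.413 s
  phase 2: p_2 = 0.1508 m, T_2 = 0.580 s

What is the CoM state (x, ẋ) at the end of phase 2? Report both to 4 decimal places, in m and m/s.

phase 1: p=-0.0127, T=0.413, ωT=1.475112, cosh=2.300139, sinh=2.071386; start (x,ẋ)=(-0.060900, 0.158800) → end (x,ẋ)=(-0.031472, 0.008661)
phase 2: p=0.1508, T=0.580, ωT=2.071586, cosh=4.031694, sinh=3.905708; start (x,ẋ)=(-0.031472, 0.008661) → end (x,ẋ)=(-0.574593, -2.507775)

x = -0.5746, ẋ = -2.5078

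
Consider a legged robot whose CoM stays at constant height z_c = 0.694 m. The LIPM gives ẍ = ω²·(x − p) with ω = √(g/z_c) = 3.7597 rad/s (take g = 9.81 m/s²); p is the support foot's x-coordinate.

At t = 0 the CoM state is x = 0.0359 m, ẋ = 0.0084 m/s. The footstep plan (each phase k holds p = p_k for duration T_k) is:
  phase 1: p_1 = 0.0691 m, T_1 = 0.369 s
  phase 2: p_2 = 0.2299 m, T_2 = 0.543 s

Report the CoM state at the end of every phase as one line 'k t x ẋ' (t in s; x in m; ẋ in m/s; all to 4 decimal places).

phase 1: p=0.0691, T=0.369, ωT=1.387329, cosh=2.126942, sinh=1.877200; start (x,ẋ)=(0.035900, 0.008400) → end (x,ẋ)=(0.002680, -0.216450)
phase 2: p=0.2299, T=0.543, ωT=2.041517, cosh=3.916059, sinh=3.786227; start (x,ẋ)=(0.002680, -0.216450) → end (x,ẋ)=(-0.877885, -4.082129)

1 0.3690 0.0027 -0.2164
2 0.9120 -0.8779 -4.0821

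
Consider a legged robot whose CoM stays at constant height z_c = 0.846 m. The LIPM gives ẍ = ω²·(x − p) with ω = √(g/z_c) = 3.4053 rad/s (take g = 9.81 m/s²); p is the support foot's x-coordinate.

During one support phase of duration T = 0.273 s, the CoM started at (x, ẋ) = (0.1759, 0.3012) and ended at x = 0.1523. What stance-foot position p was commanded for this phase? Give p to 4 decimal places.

p = 0.4305

ωT = 3.4053·0.273 = 0.929647; cosh(ωT) = 1.464154, sinh(ωT) = 1.069461
x(T) = p + (x₀−p)·cosh(ωT) + (ẋ₀/ω)·sinh(ωT) ⇒ p·(1 − cosh) = x(T) − x₀·cosh − (ẋ₀/ω)·sinh
numerator   = 0.1523 − (0.1759)·1.464154 − (0.3012/3.4053)·1.069461 = -0.199839
denominator = 1 − 1.464154 = -0.464154
p = -0.199839 / -0.464154 = 0.4305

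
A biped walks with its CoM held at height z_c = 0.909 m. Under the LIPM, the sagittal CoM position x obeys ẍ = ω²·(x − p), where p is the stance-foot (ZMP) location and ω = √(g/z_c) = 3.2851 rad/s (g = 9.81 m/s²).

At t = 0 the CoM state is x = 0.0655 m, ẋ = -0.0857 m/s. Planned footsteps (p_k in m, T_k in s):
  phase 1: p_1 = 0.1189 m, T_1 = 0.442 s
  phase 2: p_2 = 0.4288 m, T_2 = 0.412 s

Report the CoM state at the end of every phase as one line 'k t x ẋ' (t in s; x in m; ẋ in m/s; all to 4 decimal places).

phase 1: p=0.1189, T=0.442, ωT=1.452014, cosh=2.252904, sinh=2.018806; start (x,ẋ)=(0.065500, -0.085700) → end (x,ẋ)=(-0.054071, -0.547222)
phase 2: p=0.4288, T=0.412, ωT=1.353461, cosh=2.064572, sinh=1.806228; start (x,ẋ)=(-0.054071, -0.547222) → end (x,ẋ)=(-0.868997, -3.994958)

1 0.4420 -0.0541 -0.5472
2 0.8540 -0.8690 -3.9950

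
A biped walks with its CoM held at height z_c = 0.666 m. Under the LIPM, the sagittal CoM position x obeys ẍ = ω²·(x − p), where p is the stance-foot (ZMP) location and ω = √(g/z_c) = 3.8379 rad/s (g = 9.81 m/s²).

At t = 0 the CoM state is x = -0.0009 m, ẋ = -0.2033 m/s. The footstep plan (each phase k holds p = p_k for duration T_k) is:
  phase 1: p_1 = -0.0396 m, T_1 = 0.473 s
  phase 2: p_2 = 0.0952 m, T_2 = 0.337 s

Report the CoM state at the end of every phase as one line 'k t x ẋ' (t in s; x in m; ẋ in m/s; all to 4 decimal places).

1 0.4730 -0.0760 -0.1969
2 0.8100 -0.3267 -1.4930

phase 1: p=-0.0396, T=0.473, ωT=1.815327, cosh=3.152934, sinh=2.990149; start (x,ẋ)=(-0.000900, -0.203300) → end (x,ẋ)=(-0.075975, -0.196874)
phase 2: p=0.0952, T=0.337, ωT=1.293372, cosh=1.959701, sinh=1.685357; start (x,ẋ)=(-0.075975, -0.196874) → end (x,ẋ)=(-0.326706, -1.493012)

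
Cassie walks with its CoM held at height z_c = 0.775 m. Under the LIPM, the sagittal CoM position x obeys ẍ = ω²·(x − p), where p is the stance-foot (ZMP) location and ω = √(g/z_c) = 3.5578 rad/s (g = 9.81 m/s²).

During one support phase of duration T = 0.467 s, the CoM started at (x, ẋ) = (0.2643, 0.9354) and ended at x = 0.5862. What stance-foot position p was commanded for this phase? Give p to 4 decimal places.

p = 0.4642

ωT = 3.5578·0.467 = 1.661493; cosh(ωT) = 2.728511, sinh(ωT) = 2.538656
x(T) = p + (x₀−p)·cosh(ωT) + (ẋ₀/ω)·sinh(ωT) ⇒ p·(1 − cosh) = x(T) − x₀·cosh − (ẋ₀/ω)·sinh
numerator   = 0.5862 − (0.2643)·2.728511 − (0.9354/3.5578)·2.538656 = -0.802397
denominator = 1 − 2.728511 = -1.728511
p = -0.802397 / -1.728511 = 0.4642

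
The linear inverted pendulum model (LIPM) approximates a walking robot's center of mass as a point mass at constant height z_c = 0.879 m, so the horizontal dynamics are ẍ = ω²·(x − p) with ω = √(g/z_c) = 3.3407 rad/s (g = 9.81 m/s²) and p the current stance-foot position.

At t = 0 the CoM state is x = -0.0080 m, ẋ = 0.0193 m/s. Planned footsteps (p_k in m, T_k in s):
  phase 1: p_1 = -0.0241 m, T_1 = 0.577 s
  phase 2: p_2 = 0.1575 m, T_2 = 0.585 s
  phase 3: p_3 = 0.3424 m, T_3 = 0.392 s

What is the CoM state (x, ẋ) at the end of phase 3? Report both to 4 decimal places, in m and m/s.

phase 1: p=-0.0241, T=0.577, ωT=1.927584, cosh=3.509192, sinh=3.363693; start (x,ẋ)=(-0.008000, 0.019300) → end (x,ẋ)=(0.051831, 0.248645)
phase 2: p=0.1575, T=0.585, ωT=1.954309, cosh=3.600353, sinh=3.458690; start (x,ẋ)=(0.051831, 0.248645) → end (x,ẋ)=(0.034480, -0.325741)
phase 3: p=0.3424, T=0.392, ωT=1.309554, cosh=1.987231, sinh=1.717291; start (x,ẋ)=(0.034480, -0.325741) → end (x,ẋ)=(-0.436956, -2.413845)

x = -0.4370, ẋ = -2.4138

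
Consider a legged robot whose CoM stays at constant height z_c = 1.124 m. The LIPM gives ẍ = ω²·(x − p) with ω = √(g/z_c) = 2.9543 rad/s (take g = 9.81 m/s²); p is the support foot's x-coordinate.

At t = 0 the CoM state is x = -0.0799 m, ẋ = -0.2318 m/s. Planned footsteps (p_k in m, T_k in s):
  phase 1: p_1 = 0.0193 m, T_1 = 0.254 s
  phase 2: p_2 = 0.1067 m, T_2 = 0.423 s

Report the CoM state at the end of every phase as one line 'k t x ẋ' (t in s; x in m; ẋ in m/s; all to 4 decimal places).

phase 1: p=0.0193, T=0.254, ωT=0.750392, cosh=1.295006, sinh=0.822825; start (x,ẋ)=(-0.079900, -0.231800) → end (x,ẋ)=(-0.173725, -0.541325)
phase 2: p=0.1067, T=0.423, ωT=1.249669, cosh=1.887894, sinh=1.601294; start (x,ẋ)=(-0.173725, -0.541325) → end (x,ẋ)=(-0.716122, -2.348571)

1 0.2540 -0.1737 -0.5413
2 0.6770 -0.7161 -2.3486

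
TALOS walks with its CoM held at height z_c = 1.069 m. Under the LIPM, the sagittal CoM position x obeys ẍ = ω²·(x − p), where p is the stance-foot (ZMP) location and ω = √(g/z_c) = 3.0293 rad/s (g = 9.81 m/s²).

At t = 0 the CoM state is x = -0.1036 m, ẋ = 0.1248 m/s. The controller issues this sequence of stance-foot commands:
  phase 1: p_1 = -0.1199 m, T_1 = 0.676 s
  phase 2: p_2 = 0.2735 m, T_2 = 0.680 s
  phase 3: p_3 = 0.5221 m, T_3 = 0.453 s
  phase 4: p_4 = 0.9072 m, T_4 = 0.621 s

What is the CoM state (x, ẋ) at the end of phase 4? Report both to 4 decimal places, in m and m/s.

phase 1: p=-0.1199, T=0.676, ωT=2.047807, cosh=3.939950, sinh=3.810933; start (x,ẋ)=(-0.103600, 0.124800) → end (x,ẋ)=(0.101323, 0.679880)
phase 2: p=0.2735, T=0.680, ωT=2.059924, cosh=3.986419, sinh=3.858955; start (x,ẋ)=(0.101323, 0.679880) → end (x,ẋ)=(0.453213, 0.697546)
phase 3: p=0.5221, T=0.453, ωT=1.372273, cosh=2.098918, sinh=1.845388; start (x,ẋ)=(0.453213, 0.697546) → end (x,ẋ)=(0.802442, 1.078997)
phase 4: p=0.9072, T=0.621, ωT=1.881195, cosh=3.356875, sinh=3.204468; start (x,ẋ)=(0.802442, 1.078997) → end (x,ẋ)=(1.696931, 2.605147)

x = 1.6969, ẋ = 2.6051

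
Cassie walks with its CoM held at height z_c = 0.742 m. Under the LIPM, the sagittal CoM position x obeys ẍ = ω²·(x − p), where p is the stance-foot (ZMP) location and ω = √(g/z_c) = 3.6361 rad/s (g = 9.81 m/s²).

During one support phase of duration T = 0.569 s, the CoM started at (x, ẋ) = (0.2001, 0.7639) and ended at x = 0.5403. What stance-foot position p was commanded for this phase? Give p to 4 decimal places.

p = 0.3583

ωT = 3.6361·0.569 = 2.068941; cosh(ωT) = 4.021377, sinh(ωT) = 3.895057
x(T) = p + (x₀−p)·cosh(ωT) + (ẋ₀/ω)·sinh(ωT) ⇒ p·(1 − cosh) = x(T) − x₀·cosh − (ẋ₀/ω)·sinh
numerator   = 0.5403 − (0.2001)·4.021377 − (0.7639/3.6361)·3.895057 = -1.082681
denominator = 1 − 4.021377 = -3.021377
p = -1.082681 / -3.021377 = 0.3583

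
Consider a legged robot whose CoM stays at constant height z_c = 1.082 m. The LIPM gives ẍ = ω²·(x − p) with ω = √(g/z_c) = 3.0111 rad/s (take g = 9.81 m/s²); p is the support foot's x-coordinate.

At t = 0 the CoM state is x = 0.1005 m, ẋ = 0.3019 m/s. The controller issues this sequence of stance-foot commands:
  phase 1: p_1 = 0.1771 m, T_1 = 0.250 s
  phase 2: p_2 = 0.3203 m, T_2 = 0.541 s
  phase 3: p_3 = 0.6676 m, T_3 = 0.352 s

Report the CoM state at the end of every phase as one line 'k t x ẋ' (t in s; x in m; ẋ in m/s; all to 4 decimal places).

phase 1: p=0.1771, T=0.250, ωT=0.752775, cosh=1.296970, sinh=0.825913; start (x,ẋ)=(0.100500, 0.301900) → end (x,ẋ)=(0.160560, 0.201058)
phase 2: p=0.3203, T=0.541, ωT=1.629005, cosh=2.647462, sinh=2.451337; start (x,ẋ)=(0.160560, 0.201058) → end (x,ẋ)=(0.061076, -0.646782)
phase 3: p=0.6676, T=0.352, ωT=1.059907, cosh=1.616296, sinh=1.269808; start (x,ẋ)=(0.061076, -0.646782) → end (x,ẋ)=(-0.585475, -3.364445)

1 0.2500 0.1606 0.2011
2 0.7910 0.0611 -0.6468
3 1.1430 -0.5855 -3.3644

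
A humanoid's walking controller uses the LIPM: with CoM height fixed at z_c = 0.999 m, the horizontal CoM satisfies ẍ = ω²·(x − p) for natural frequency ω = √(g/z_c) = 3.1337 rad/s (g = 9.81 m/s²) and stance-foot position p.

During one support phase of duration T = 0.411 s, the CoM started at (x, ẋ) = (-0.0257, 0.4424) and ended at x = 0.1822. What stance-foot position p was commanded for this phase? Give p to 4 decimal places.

p = 0.0043

ωT = 3.1337·0.411 = 1.287951; cosh(ωT) = 1.950592, sinh(ωT) = 1.674757
x(T) = p + (x₀−p)·cosh(ωT) + (ẋ₀/ω)·sinh(ωT) ⇒ p·(1 − cosh) = x(T) − x₀·cosh − (ẋ₀/ω)·sinh
numerator   = 0.1822 − (-0.0257)·1.950592 − (0.4424/3.1337)·1.674757 = -0.004104
denominator = 1 − 1.950592 = -0.950592
p = -0.004104 / -0.950592 = 0.0043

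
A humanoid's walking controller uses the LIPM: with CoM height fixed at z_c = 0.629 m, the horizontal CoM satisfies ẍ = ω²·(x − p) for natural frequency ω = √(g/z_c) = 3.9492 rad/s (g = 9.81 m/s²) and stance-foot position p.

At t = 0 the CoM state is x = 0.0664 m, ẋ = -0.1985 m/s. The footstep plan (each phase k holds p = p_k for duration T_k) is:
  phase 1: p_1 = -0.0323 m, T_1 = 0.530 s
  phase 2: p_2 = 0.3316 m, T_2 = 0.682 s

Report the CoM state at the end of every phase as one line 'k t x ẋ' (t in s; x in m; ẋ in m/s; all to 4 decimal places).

phase 1: p=-0.0323, T=0.530, ωT=2.093076, cosh=4.116565, sinh=3.993258; start (x,ẋ)=(0.066400, -0.198500) → end (x,ẋ)=(0.173290, 0.739378)
phase 2: p=0.3316, T=0.682, ωT=2.693354, cosh=7.424414, sinh=7.356761; start (x,ẋ)=(0.173290, 0.739378) → end (x,ẋ)=(0.533593, 0.890031)

1 0.5300 0.1733 0.7394
2 1.2120 0.5336 0.8900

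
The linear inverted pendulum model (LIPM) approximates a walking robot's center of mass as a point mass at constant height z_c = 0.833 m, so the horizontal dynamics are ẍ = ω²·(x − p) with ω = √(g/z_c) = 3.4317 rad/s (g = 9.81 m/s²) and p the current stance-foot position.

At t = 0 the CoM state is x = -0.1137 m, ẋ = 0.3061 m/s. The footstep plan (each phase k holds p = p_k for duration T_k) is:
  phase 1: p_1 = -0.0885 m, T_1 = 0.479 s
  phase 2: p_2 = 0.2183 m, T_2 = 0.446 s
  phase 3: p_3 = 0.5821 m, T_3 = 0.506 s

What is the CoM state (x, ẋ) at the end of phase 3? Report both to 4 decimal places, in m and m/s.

phase 1: p=-0.0885, T=0.479, ωT=1.643784, cosh=2.683981, sinh=2.490734; start (x,ẋ)=(-0.113700, 0.306100) → end (x,ẋ)=(0.066032, 0.606171)
phase 2: p=0.2183, T=0.446, ωT=1.530538, cosh=2.418541, sinh=2.202122; start (x,ẋ)=(0.066032, 0.606171) → end (x,ẋ)=(0.239012, 0.315354)
phase 3: p=0.5821, T=0.506, ωT=1.736440, cosh=2.926622, sinh=2.750476; start (x,ẋ)=(0.239012, 0.315354) → end (x,ẋ)=(-0.169235, -2.315417)

x = -0.1692, ẋ = -2.3154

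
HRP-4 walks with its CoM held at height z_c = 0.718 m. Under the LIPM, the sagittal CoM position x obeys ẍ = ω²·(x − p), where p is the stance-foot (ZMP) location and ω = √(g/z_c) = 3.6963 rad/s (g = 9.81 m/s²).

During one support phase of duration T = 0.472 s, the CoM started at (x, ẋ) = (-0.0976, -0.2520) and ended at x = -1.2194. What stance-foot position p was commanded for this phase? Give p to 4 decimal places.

ωT = 3.6963·0.472 = 1.744654; cosh(ωT) = 2.949312, sinh(ωT) = 2.774606
x(T) = p + (x₀−p)·cosh(ωT) + (ẋ₀/ω)·sinh(ωT) ⇒ p·(1 − cosh) = x(T) − x₀·cosh − (ẋ₀/ω)·sinh
numerator   = -1.2194 − (-0.0976)·2.949312 − (-0.2520/3.6963)·2.774606 = -0.742385
denominator = 1 − 2.949312 = -1.949312
p = -0.742385 / -1.949312 = 0.3808

p = 0.3808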